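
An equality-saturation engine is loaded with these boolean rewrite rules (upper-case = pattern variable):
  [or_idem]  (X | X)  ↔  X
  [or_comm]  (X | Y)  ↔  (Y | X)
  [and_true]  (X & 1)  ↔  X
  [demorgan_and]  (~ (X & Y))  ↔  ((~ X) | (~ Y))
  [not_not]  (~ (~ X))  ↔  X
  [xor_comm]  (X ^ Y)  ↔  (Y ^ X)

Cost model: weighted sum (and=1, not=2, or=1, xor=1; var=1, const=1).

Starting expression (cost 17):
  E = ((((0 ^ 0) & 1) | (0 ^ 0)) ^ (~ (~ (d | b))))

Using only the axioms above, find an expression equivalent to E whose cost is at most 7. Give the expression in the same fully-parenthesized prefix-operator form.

1. [and_true →] ((0 ^ 0) & 1)  →  (0 ^ 0);  E = (((0 ^ 0) | (0 ^ 0)) ^ (~ (~ (d | b))))
2. [not_not →] (~ (~ (d | b)))  →  (d | b);  E = (((0 ^ 0) | (0 ^ 0)) ^ (d | b))
3. [or_idem →] ((0 ^ 0) | (0 ^ 0))  →  (0 ^ 0);  cost 7 ≤ 7, done

((0 ^ 0) ^ (d | b))   [cost 7]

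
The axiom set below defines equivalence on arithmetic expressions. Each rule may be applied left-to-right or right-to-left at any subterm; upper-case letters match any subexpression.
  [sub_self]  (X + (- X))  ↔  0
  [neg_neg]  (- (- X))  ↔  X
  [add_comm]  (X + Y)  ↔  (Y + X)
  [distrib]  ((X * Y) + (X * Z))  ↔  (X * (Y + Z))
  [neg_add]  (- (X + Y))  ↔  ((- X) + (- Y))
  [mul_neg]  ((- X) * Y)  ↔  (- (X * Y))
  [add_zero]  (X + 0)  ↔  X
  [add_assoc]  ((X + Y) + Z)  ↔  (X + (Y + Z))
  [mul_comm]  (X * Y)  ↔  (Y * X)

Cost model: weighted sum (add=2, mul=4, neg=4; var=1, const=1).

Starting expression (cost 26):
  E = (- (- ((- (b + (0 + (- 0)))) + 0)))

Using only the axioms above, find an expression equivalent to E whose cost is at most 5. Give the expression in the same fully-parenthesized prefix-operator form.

step 1: sub_self (→) rewrites (0 + (- 0)) into 0, now (- (- ((- (b + 0)) + 0)))
step 2: add_zero (→) rewrites ((- (b + 0)) + 0) into (- (b + 0)), now (- (- (- (b + 0))))
step 3: neg_neg (→) rewrites (- (- (- (b + 0)))) into (- (b + 0))
step 4: add_zero (→) rewrites (b + 0) into b, reaching cost 5 (bound 5)

(- b)   [cost 5]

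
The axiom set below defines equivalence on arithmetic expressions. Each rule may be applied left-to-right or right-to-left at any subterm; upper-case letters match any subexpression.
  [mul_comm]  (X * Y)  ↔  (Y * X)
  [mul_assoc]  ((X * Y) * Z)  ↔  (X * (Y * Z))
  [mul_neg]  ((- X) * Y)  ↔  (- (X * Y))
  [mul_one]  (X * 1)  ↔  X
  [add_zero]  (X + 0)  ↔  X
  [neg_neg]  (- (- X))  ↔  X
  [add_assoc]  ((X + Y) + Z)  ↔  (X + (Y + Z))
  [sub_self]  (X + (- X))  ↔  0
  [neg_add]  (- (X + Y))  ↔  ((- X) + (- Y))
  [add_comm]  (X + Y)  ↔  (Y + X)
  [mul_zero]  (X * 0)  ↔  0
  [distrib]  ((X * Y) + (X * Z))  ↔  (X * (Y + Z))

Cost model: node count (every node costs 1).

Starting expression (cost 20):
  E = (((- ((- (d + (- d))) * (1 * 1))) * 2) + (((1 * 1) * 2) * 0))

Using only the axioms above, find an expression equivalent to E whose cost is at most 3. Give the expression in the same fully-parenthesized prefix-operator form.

step 1: sub_self (→) rewrites (d + (- d)) into 0, now (((- ((- 0) * (1 * 1))) * 2) + (((1 * 1) * 2) * 0))
step 2: mul_one (→) rewrites (1 * 1) into 1, now (((- ((- 0) * (1 * 1))) * 2) + ((1 * 2) * 0))
step 3: mul_one (→) rewrites (1 * 1) into 1, now (((- ((- 0) * 1)) * 2) + ((1 * 2) * 0))
step 4: mul_comm (→) rewrites (1 * 2) into (2 * 1), now (((- ((- 0) * 1)) * 2) + ((2 * 1) * 0))
step 5: mul_one (→) rewrites (2 * 1) into 2, now (((- ((- 0) * 1)) * 2) + (2 * 0))
step 6: mul_zero (→) rewrites (2 * 0) into 0, now (((- ((- 0) * 1)) * 2) + 0)
step 7: mul_one (→) rewrites ((- 0) * 1) into (- 0), now (((- (- 0)) * 2) + 0)
step 8: neg_neg (→) rewrites (- (- 0)) into 0, now ((0 * 2) + 0)
step 9: add_zero (→) rewrites ((0 * 2) + 0) into (0 * 2), reaching cost 3 (bound 3)

(0 * 2)   [cost 3]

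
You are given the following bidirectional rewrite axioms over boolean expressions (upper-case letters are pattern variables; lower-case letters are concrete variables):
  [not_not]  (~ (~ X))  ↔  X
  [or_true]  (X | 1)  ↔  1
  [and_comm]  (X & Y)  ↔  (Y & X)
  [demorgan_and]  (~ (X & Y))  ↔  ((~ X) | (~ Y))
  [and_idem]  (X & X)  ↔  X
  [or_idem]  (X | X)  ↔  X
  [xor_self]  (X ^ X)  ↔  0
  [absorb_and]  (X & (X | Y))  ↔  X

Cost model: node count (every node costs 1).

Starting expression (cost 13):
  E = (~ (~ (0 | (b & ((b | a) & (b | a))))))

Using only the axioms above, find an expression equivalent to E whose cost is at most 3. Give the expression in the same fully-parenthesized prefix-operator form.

(0 | b)   [cost 3]

step 1: and_idem (→) rewrites ((b | a) & (b | a)) into (b | a), now (~ (~ (0 | (b & (b | a)))))
step 2: absorb_and (→) rewrites (b & (b | a)) into b, now (~ (~ (0 | b)))
step 3: not_not (→) rewrites (~ (~ (0 | b))) into (0 | b), reaching cost 3 (bound 3)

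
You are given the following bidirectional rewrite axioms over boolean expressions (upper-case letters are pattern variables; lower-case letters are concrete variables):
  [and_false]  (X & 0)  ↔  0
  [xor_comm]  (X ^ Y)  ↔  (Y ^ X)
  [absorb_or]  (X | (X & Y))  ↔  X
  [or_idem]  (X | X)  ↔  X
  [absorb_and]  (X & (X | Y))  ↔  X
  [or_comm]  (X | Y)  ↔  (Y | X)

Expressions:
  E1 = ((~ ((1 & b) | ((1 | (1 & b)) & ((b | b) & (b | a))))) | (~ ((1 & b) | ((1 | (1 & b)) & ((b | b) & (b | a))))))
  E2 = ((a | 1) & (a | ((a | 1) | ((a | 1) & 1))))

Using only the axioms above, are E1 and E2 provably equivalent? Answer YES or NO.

All listed rules preserve value, hence provable equivalence implies equal values everywhere; look for a separating assignment.
a=0, b=1 gives E1 ↦ 0, E2 ↦ 1; values differ ⇒ not provably equivalent.

NO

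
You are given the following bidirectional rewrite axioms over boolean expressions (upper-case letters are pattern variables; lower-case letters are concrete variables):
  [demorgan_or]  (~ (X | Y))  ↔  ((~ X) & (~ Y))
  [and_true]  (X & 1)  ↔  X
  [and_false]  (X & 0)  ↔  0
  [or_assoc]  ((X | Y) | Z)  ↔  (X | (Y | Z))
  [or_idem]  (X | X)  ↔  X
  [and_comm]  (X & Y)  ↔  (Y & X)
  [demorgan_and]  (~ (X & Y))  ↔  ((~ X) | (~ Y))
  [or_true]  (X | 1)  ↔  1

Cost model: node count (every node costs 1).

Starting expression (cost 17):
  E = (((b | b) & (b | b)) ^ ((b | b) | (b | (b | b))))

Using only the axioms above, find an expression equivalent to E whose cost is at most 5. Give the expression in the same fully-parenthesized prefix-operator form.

(1) (b | b)  =[or_idem →]=  b    ⊢ (((b | b) & (b | b)) ^ ((b | b) | (b | b)))
(2) (b | b)  =[or_idem →]=  b    ⊢ (((b | b) & b) ^ ((b | b) | (b | b)))
(3) ((b | b) | (b | b))  =[or_idem →]=  (b | b)    ⊢ (((b | b) & b) ^ (b | b))
(4) (b | b)  =[or_idem →]=  b    ⊢ ((b & b) ^ (b | b))
(5) (b | b)  =[or_idem →]=  b    ⊢ cost 5, within 5

((b & b) ^ b)   [cost 5]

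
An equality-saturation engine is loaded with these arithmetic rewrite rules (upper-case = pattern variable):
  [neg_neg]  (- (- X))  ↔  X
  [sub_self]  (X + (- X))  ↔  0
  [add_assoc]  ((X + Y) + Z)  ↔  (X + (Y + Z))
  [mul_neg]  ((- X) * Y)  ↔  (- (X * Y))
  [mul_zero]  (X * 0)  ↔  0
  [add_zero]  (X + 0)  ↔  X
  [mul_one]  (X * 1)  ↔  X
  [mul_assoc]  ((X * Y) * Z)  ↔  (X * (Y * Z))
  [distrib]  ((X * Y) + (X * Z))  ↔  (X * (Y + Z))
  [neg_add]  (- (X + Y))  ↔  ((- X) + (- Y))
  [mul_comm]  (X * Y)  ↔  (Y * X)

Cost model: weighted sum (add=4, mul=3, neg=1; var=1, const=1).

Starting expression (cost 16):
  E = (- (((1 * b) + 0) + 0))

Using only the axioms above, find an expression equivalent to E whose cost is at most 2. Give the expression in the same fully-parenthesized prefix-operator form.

1. [add_zero →] (((1 * b) + 0) + 0)  →  ((1 * b) + 0);  E = (- ((1 * b) + 0))
2. [add_zero →] ((1 * b) + 0)  →  (1 * b);  E = (- (1 * b))
3. [mul_comm →] (1 * b)  →  (b * 1);  E = (- (b * 1))
4. [mul_one →] (b * 1)  →  b;  cost 2 ≤ 2, done

(- b)   [cost 2]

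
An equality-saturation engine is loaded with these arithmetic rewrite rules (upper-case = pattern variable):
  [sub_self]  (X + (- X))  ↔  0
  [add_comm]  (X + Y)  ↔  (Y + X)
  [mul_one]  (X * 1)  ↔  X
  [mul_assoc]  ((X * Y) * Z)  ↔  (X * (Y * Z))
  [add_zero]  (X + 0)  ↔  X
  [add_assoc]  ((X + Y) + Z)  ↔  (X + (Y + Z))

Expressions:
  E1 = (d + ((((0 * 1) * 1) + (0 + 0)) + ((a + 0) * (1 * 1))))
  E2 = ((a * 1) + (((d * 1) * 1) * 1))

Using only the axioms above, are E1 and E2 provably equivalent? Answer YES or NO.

YES

(1) (0 * 1)  =[mul_one →]=  0    ⊢ (d + (((0 * 1) + (0 + 0)) + ((a + 0) * (1 * 1))))
(2) (1 * 1)  =[mul_one →]=  1    ⊢ (d + (((0 * 1) + (0 + 0)) + ((a + 0) * 1)))
(3) (0 + 0)  =[add_zero →]=  0    ⊢ (d + (((0 * 1) + 0) + ((a + 0) * 1)))
(4) (0 * 1)  =[mul_one →]=  0    ⊢ (d + ((0 + 0) + ((a + 0) * 1)))
(5) (0 + 0)  =[add_zero →]=  0    ⊢ (d + (0 + ((a + 0) * 1)))
(6) ((a + 0) * 1)  =[mul_one →]=  (a + 0)    ⊢ (d + (0 + (a + 0)))
(7) (a + 0)  =[add_zero →]=  a    ⊢ (d + (0 + a))
(8) (0 + a)  =[add_comm →]=  (a + 0)    ⊢ (d + (a + 0))
(9) (a + 0)  =[add_zero →]=  a    ⊢ (d + a)
(10) (d + a)  =[add_comm →]=  (a + d)
(11) d  =[mul_one ←]=  (d * 1)    ⊢ (a + (d * 1))
(12) d  =[mul_one ←]=  (d * 1)    ⊢ (a + ((d * 1) * 1))
(13) a  =[mul_one ←]=  (a * 1)    ⊢ ((a * 1) + ((d * 1) * 1))
(14) (d * 1)  =[mul_one ←]=  ((d * 1) * 1)    ⊢ E2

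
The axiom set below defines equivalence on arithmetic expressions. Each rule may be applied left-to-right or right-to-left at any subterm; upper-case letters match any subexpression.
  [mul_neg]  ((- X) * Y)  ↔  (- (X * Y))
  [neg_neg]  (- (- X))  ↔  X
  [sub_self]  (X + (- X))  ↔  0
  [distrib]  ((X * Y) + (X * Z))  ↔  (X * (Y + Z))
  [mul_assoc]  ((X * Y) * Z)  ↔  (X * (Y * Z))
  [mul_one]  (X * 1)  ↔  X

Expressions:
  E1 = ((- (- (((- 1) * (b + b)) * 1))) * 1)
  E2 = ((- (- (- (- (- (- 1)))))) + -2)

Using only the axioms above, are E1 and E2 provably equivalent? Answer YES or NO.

NO

Every axiom is a valid identity, so a rewrite proof would force E1 and E2 to agree under every assignment.
At b=0: E1 = 0 but E2 = -1; they differ, so no derivation exists.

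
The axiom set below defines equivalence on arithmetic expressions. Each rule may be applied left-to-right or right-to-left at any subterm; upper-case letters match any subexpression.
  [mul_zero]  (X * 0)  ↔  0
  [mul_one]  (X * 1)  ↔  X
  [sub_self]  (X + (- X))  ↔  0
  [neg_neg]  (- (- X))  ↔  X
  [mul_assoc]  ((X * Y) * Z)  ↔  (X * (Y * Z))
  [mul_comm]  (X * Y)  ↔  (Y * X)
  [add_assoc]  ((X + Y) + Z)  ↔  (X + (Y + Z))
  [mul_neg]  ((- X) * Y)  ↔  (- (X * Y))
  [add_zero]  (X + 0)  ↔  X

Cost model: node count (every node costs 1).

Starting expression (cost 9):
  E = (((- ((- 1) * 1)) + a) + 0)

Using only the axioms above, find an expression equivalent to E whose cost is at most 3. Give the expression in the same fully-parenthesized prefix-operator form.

(1 + a)   [cost 3]

(1) ((- 1) * 1)  =[mul_one →]=  (- 1)    ⊢ (((- (- 1)) + a) + 0)
(2) (- (- 1))  =[neg_neg →]=  1    ⊢ ((1 + a) + 0)
(3) ((1 + a) + 0)  =[add_zero →]=  (1 + a)    ⊢ cost 3, within 3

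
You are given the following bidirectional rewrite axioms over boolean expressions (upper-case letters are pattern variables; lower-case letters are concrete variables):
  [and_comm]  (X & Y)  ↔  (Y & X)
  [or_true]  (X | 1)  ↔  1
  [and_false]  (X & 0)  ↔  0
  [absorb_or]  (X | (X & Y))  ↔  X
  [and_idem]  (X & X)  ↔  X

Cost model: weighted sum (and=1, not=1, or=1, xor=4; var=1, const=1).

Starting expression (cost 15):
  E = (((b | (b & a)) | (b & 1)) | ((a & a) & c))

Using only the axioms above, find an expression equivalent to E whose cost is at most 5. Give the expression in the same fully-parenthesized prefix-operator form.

(b | (a & c))   [cost 5]

1. [absorb_or →] (b | (b & a))  →  b;  E = ((b | (b & 1)) | ((a & a) & c))
2. [absorb_or →] (b | (b & 1))  →  b;  E = (b | ((a & a) & c))
3. [and_idem →] (a & a)  →  a;  cost 5 ≤ 5, done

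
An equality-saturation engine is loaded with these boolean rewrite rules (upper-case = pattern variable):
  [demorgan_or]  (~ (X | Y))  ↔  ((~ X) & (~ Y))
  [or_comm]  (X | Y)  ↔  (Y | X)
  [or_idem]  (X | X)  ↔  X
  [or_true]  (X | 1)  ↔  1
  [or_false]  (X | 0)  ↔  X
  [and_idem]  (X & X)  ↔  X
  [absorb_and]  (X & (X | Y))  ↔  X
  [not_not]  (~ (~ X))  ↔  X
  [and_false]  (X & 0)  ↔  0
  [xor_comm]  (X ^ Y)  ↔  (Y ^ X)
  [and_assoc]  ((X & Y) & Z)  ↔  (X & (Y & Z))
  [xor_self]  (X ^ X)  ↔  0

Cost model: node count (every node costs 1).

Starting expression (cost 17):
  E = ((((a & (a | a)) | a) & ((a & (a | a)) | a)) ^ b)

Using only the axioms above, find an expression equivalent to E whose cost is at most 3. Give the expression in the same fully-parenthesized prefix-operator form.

(a ^ b)   [cost 3]

(1) (((a & (a | a)) | a) & ((a & (a | a)) | a))  =[and_idem →]=  ((a & (a | a)) | a)    ⊢ (((a & (a | a)) | a) ^ b)
(2) (a & (a | a))  =[absorb_and →]=  a    ⊢ ((a | a) ^ b)
(3) (a | a)  =[or_idem →]=  a    ⊢ cost 3, within 3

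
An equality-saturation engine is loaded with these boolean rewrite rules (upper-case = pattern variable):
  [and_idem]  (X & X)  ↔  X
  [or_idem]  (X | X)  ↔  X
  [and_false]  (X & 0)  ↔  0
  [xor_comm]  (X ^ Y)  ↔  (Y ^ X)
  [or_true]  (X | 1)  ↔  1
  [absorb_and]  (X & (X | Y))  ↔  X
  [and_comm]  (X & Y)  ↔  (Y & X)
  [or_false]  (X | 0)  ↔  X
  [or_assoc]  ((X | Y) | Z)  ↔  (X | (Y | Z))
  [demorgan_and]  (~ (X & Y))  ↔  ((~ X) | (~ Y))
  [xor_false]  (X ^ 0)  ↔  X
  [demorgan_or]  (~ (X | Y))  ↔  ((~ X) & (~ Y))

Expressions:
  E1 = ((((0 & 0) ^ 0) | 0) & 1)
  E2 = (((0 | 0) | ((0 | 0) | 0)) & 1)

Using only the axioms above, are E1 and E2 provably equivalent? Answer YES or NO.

1. [xor_false →] ((0 & 0) ^ 0)  →  (0 & 0);  E1 = (((0 & 0) | 0) & 1)
2. [and_idem →] (0 & 0)  →  0;  E1 = ((0 | 0) & 1)
3. [or_idem ←] (0 | 0)  →  ((0 | 0) | (0 | 0));  E1 = (((0 | 0) | (0 | 0)) & 1)
4. [or_false ←] (0 | 0)  →  ((0 | 0) | 0);  this is E2

YES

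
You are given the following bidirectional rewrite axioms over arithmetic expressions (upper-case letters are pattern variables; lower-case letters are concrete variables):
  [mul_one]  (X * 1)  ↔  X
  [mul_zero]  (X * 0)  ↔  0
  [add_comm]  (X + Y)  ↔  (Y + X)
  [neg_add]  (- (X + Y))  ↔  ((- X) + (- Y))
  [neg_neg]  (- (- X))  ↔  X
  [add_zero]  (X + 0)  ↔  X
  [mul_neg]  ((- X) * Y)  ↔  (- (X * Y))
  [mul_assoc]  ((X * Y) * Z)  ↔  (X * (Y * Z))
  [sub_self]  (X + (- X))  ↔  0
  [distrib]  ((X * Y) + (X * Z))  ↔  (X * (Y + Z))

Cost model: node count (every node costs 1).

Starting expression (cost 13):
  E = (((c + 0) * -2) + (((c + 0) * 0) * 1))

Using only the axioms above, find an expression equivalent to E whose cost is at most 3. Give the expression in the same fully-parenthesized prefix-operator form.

(c * -2)   [cost 3]

1. [mul_one →] (((c + 0) * 0) * 1)  →  ((c + 0) * 0);  E = (((c + 0) * -2) + ((c + 0) * 0))
2. [distrib →] (((c + 0) * -2) + ((c + 0) * 0))  →  ((c + 0) * (-2 + 0))
3. [add_zero →] (c + 0)  →  c;  E = (c * (-2 + 0))
4. [add_zero →] (-2 + 0)  →  -2;  cost 3 ≤ 3, done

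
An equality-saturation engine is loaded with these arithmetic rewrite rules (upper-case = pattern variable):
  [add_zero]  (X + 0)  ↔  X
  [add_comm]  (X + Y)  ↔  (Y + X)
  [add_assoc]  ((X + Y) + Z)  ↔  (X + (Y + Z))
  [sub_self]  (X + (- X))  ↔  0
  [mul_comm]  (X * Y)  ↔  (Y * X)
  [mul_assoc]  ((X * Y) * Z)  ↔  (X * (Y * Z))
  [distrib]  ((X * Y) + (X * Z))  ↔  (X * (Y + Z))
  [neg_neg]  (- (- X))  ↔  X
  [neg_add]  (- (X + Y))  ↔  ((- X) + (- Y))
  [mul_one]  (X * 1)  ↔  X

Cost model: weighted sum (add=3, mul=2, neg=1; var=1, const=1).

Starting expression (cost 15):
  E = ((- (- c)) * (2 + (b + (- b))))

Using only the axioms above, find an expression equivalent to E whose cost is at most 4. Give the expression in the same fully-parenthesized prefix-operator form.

step 1: sub_self (→) rewrites (b + (- b)) into 0, now ((- (- c)) * (2 + 0))
step 2: add_zero (→) rewrites (2 + 0) into 2, now ((- (- c)) * 2)
step 3: neg_neg (→) rewrites (- (- c)) into c, reaching cost 4 (bound 4)

(c * 2)   [cost 4]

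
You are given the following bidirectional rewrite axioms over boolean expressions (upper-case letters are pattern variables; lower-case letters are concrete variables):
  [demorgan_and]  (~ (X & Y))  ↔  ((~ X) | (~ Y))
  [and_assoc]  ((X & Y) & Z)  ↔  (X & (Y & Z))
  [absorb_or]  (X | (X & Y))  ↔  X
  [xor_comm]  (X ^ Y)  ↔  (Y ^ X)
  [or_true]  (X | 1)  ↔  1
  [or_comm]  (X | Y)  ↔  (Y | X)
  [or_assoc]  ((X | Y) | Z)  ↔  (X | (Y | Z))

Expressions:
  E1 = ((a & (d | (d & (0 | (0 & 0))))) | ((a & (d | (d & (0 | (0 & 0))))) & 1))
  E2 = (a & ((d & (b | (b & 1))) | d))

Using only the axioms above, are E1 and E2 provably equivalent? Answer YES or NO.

YES

(1) ((a & (d | (d & (0 | (0 & 0))))) | ((a & (d | (d & (0 | (0 & 0))))) & 1))  =[absorb_or →]=  (a & (d | (d & (0 | (0 & 0)))))
(2) (0 | (0 & 0))  =[absorb_or →]=  0    ⊢ (a & (d | (d & 0)))
(3) (d | (d & 0))  =[absorb_or →]=  d    ⊢ (a & d)
(4) d  =[absorb_or ←]=  (d | (d & b))    ⊢ (a & (d | (d & b)))
(5) (d | (d & b))  =[or_comm →]=  ((d & b) | d)    ⊢ (a & ((d & b) | d))
(6) b  =[absorb_or ←]=  (b | (b & 1))    ⊢ E2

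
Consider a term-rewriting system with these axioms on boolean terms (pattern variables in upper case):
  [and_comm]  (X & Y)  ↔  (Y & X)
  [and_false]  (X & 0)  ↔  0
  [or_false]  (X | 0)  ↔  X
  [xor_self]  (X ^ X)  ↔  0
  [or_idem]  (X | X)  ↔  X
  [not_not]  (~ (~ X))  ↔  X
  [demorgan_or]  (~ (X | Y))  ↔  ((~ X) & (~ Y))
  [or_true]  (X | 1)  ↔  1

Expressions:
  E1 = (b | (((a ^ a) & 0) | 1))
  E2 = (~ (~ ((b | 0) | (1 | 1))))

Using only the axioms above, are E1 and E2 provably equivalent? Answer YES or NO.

1. [xor_self →] (a ^ a)  →  0;  E1 = (b | ((0 & 0) | 1))
2. [and_false →] (0 & 0)  →  0;  E1 = (b | (0 | 1))
3. [or_true →] (0 | 1)  →  1;  E1 = (b | 1)
4. [or_false ←] b  →  (b | 0);  E1 = ((b | 0) | 1)
5. [not_not ←] ((b | 0) | 1)  →  (~ (~ ((b | 0) | 1)))
6. [or_true ←] 1  →  (1 | 1);  this is E2

YES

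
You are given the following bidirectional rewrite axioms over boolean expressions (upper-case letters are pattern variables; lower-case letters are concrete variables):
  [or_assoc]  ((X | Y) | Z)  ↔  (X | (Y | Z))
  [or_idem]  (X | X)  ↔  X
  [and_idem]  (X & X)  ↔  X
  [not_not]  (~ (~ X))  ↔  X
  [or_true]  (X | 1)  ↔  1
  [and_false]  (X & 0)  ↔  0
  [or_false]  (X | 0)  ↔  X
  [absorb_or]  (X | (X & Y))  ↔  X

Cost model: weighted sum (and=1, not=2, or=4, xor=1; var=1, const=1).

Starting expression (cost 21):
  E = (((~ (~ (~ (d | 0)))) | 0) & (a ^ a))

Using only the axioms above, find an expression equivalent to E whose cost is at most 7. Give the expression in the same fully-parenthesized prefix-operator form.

(1) ((~ (~ (~ (d | 0)))) | 0)  =[or_false →]=  (~ (~ (~ (d | 0))))    ⊢ ((~ (~ (~ (d | 0)))) & (a ^ a))
(2) (d | 0)  =[or_false →]=  d    ⊢ ((~ (~ (~ d))) & (a ^ a))
(3) (~ (~ (~ d)))  =[not_not →]=  (~ d)    ⊢ cost 7, within 7

((~ d) & (a ^ a))   [cost 7]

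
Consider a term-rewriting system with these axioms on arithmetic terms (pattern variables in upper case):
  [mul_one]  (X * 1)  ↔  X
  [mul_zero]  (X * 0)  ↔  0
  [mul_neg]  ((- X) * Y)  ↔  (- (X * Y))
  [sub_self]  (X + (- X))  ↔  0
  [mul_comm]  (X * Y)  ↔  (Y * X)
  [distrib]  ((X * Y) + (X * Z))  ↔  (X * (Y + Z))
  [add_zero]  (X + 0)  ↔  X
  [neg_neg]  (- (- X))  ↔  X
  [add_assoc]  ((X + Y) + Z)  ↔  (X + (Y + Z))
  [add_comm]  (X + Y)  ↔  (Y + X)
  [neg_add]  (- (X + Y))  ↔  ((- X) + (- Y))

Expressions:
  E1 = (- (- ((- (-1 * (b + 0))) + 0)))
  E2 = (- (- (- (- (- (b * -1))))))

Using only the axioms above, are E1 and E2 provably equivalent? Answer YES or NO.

step 1: add_zero (→) rewrites (b + 0) into b, now (- (- ((- (-1 * b)) + 0)))
step 2: add_zero (→) rewrites ((- (-1 * b)) + 0) into (- (-1 * b)), now (- (- (- (-1 * b))))
step 3: mul_comm (→) rewrites (-1 * b) into (b * -1), now (- (- (- (b * -1))))
step 4: neg_neg (←) rewrites (- (b * -1)) into (- (- (- (b * -1)))), which is E2

YES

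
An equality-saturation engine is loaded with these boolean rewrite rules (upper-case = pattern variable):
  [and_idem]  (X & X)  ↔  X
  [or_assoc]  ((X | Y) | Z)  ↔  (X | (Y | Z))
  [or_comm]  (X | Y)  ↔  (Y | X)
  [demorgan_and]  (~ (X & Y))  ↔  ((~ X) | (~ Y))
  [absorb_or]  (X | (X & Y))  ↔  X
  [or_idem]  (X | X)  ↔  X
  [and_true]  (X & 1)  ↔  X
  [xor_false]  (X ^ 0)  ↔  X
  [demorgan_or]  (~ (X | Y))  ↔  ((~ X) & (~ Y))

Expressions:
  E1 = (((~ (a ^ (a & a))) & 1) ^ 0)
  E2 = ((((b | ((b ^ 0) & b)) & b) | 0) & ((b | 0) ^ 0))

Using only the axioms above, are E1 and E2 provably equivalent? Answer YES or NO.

The axioms are sound identities: if E1 ↔* E2 then E1 and E2 evaluate identically under any assignment.
Under a=0, b=0: E1 evaluates to 1, E2 to 0. Distinct ⇒ no rewrite sequence connects them.

NO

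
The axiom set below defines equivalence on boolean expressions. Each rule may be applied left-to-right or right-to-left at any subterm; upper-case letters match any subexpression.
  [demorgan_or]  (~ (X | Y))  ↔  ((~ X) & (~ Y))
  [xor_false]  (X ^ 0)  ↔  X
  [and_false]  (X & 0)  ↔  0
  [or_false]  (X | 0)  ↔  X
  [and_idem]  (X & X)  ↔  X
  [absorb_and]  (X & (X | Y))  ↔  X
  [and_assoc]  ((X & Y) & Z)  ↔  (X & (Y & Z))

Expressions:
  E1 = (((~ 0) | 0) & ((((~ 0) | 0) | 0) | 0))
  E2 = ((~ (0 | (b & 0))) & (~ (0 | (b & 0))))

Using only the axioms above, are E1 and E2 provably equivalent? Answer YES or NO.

YES

step 1: or_false (→) rewrites (((~ 0) | 0) | 0) into ((~ 0) | 0), now (((~ 0) | 0) & (((~ 0) | 0) | 0))
step 2: absorb_and (→) rewrites (((~ 0) | 0) & (((~ 0) | 0) | 0)) into ((~ 0) | 0)
step 3: or_false (→) rewrites ((~ 0) | 0) into (~ 0)
step 4: or_false (←) rewrites 0 into (0 | 0), now (~ (0 | 0))
step 5: and_false (←) rewrites 0 into (b & 0), now (~ (0 | (b & 0)))
step 6: and_idem (←) rewrites (~ (0 | (b & 0))) into ((~ (0 | (b & 0))) & (~ (0 | (b & 0)))), which is E2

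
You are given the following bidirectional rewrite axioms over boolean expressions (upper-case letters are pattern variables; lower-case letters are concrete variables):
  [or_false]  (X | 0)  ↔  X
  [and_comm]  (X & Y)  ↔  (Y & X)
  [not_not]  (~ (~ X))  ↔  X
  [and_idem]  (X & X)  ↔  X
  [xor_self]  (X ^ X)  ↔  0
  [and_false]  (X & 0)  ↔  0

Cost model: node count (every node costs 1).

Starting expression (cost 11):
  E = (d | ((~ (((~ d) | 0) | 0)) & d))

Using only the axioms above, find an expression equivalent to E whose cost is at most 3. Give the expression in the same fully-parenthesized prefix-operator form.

(d | d)   [cost 3]

1. [or_false →] ((~ d) | 0)  →  (~ d);  E = (d | ((~ ((~ d) | 0)) & d))
2. [or_false →] ((~ d) | 0)  →  (~ d);  E = (d | ((~ (~ d)) & d))
3. [not_not →] (~ (~ d))  →  d;  E = (d | (d & d))
4. [and_idem →] (d & d)  →  d;  cost 3 ≤ 3, done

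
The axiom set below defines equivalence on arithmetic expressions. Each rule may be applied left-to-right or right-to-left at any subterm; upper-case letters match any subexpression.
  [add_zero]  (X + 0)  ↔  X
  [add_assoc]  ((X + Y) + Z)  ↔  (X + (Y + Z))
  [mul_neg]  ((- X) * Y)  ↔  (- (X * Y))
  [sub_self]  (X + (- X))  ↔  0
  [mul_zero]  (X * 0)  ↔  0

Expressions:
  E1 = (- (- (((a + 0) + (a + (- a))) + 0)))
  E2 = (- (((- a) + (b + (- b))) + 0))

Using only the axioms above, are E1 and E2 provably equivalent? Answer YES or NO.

YES

1. [sub_self →] (a + (- a))  →  0;  E1 = (- (- (((a + 0) + 0) + 0)))
2. [add_zero →] ((a + 0) + 0)  →  (a + 0);  E1 = (- (- ((a + 0) + 0)))
3. [add_zero →] ((a + 0) + 0)  →  (a + 0);  E1 = (- (- (a + 0)))
4. [add_zero →] (a + 0)  →  a;  E1 = (- (- a))
5. [add_zero ←] (- a)  →  ((- a) + 0);  E1 = (- ((- a) + 0))
6. [sub_self ←] 0  →  (b + (- b));  E1 = (- ((- a) + (b + (- b))))
7. [add_zero ←] ((- a) + (b + (- b)))  →  (((- a) + (b + (- b))) + 0);  this is E2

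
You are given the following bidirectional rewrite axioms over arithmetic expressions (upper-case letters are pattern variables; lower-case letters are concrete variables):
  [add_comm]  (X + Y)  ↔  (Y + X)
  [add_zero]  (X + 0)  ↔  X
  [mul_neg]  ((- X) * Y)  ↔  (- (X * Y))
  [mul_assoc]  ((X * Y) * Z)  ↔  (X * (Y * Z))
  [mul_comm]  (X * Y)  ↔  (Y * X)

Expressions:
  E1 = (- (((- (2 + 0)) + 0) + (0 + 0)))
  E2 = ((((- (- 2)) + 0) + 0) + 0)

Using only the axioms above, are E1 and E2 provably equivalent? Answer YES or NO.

YES

step 1: add_zero (→) rewrites ((- (2 + 0)) + 0) into (- (2 + 0)), now (- ((- (2 + 0)) + (0 + 0)))
step 2: add_zero (→) rewrites (0 + 0) into 0, now (- ((- (2 + 0)) + 0))
step 3: add_zero (→) rewrites (2 + 0) into 2, now (- ((- 2) + 0))
step 4: add_zero (→) rewrites ((- 2) + 0) into (- 2), now (- (- 2))
step 5: add_zero (←) rewrites (- (- 2)) into ((- (- 2)) + 0)
step 6: add_zero (←) rewrites (- (- 2)) into ((- (- 2)) + 0), now (((- (- 2)) + 0) + 0)
step 7: add_zero (←) rewrites (((- (- 2)) + 0) + 0) into ((((- (- 2)) + 0) + 0) + 0), which is E2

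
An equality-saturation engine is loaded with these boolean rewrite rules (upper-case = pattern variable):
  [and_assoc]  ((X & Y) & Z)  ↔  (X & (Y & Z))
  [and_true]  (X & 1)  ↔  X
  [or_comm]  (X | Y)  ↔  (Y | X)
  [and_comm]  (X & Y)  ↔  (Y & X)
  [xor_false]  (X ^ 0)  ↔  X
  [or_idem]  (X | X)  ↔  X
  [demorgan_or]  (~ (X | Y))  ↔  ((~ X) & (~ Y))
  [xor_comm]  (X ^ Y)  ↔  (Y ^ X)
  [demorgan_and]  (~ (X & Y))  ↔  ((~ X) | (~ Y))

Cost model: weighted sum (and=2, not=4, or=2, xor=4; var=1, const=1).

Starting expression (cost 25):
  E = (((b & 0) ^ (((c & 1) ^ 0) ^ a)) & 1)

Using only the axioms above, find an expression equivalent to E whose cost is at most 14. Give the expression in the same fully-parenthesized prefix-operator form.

(1) (c & 1)  =[and_true →]=  c    ⊢ (((b & 0) ^ ((c ^ 0) ^ a)) & 1)
(2) (c ^ 0)  =[xor_false →]=  c    ⊢ (((b & 0) ^ (c ^ a)) & 1)
(3) (((b & 0) ^ (c ^ a)) & 1)  =[and_true →]=  ((b & 0) ^ (c ^ a))    ⊢ cost 14, within 14

((b & 0) ^ (c ^ a))   [cost 14]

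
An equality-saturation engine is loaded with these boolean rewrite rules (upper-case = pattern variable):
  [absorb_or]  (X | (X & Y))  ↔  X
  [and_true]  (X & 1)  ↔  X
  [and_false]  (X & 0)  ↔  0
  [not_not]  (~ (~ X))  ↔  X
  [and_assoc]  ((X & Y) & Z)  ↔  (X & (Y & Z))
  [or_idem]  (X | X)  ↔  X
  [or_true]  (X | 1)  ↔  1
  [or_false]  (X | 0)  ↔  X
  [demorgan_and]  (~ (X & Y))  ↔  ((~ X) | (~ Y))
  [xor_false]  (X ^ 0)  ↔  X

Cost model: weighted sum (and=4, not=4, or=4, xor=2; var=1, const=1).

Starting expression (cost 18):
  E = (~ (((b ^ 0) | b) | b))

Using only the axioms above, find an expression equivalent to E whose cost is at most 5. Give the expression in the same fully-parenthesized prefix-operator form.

step 1: xor_false (→) rewrites (b ^ 0) into b, now (~ ((b | b) | b))
step 2: or_idem (→) rewrites (b | b) into b, now (~ (b | b))
step 3: or_idem (→) rewrites (b | b) into b, reaching cost 5 (bound 5)

(~ b)   [cost 5]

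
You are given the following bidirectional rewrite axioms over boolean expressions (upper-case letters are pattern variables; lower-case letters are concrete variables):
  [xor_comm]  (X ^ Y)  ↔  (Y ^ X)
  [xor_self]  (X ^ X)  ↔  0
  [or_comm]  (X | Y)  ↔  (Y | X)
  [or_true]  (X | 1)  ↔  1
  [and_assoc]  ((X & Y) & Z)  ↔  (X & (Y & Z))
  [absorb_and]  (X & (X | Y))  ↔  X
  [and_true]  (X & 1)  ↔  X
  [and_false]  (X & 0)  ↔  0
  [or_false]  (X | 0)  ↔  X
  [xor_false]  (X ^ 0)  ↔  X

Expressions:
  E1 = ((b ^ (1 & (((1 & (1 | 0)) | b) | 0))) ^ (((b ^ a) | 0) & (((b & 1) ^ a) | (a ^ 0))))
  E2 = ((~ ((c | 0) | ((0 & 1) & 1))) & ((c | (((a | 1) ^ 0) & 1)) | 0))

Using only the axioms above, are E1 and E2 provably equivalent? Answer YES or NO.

NO

The axioms are sound identities: if E1 ↔* E2 then E1 and E2 evaluate identically under any assignment.
Under a=0, b=0, c=1: E1 evaluates to 1, E2 to 0. Distinct ⇒ no rewrite sequence connects them.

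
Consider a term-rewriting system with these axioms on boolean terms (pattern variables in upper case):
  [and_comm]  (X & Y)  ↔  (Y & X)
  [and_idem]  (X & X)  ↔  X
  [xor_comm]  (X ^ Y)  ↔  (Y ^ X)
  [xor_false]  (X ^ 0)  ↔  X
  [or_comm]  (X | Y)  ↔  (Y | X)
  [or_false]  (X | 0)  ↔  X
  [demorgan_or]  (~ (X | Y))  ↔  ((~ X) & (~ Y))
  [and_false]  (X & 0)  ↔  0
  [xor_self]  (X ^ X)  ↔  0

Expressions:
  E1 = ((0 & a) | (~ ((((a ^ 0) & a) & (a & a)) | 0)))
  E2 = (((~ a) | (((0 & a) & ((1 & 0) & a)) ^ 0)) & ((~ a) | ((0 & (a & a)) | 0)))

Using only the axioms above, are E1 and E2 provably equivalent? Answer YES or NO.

YES

step 1: xor_false (→) rewrites (a ^ 0) into a, now ((0 & a) | (~ (((a & a) & (a & a)) | 0)))
step 2: and_idem (→) rewrites ((a & a) & (a & a)) into (a & a), now ((0 & a) | (~ ((a & a) | 0)))
step 3: or_comm (→) rewrites ((0 & a) | (~ ((a & a) | 0))) into ((~ ((a & a) | 0)) | (0 & a))
step 4: or_false (→) rewrites ((a & a) | 0) into (a & a), now ((~ (a & a)) | (0 & a))
step 5: and_idem (→) rewrites (a & a) into a, now ((~ a) | (0 & a))
step 6: and_idem (←) rewrites ((~ a) | (0 & a)) into (((~ a) | (0 & a)) & ((~ a) | (0 & a)))
step 7: or_false (←) rewrites (0 & a) into ((0 & a) | 0), now (((~ a) | (0 & a)) & ((~ a) | ((0 & a) | 0)))
step 8: and_idem (←) rewrites a into (a & a), now (((~ a) | (0 & a)) & ((~ a) | ((0 & (a & a)) | 0)))
step 9: xor_false (←) rewrites (0 & a) into ((0 & a) ^ 0), now (((~ a) | ((0 & a) ^ 0)) & ((~ a) | ((0 & (a & a)) | 0)))
step 10: and_idem (←) rewrites (0 & a) into ((0 & a) & (0 & a)), now (((~ a) | (((0 & a) & (0 & a)) ^ 0)) & ((~ a) | ((0 & (a & a)) | 0)))
step 11: and_false (←) rewrites 0 into (1 & 0), which is E2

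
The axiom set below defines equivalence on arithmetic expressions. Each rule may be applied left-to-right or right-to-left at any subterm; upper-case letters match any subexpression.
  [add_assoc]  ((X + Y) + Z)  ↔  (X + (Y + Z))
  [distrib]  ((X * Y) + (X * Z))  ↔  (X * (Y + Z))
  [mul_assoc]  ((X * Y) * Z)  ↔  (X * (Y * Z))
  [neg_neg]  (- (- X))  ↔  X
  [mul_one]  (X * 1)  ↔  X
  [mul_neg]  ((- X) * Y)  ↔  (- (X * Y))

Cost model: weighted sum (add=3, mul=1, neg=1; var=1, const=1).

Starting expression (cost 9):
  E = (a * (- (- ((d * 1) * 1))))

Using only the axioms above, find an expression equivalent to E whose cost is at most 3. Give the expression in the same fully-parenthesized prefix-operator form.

1. [mul_one →] ((d * 1) * 1)  →  (d * 1);  E = (a * (- (- (d * 1))))
2. [mul_one →] (d * 1)  →  d;  E = (a * (- (- d)))
3. [neg_neg →] (- (- d))  →  d;  cost 3 ≤ 3, done

(a * d)   [cost 3]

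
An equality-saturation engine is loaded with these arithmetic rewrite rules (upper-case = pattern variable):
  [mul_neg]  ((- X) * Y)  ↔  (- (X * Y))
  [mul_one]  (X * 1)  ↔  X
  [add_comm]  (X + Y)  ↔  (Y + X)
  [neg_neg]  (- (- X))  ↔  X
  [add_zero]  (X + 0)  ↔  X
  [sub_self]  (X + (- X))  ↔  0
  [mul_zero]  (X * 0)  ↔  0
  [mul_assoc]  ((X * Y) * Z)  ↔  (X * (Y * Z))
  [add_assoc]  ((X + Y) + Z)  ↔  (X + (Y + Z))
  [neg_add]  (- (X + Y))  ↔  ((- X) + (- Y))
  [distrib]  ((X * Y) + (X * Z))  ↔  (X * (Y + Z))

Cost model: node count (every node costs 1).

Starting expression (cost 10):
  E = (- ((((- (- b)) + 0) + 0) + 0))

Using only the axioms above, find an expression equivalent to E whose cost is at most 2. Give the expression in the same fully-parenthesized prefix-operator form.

(1) ((((- (- b)) + 0) + 0) + 0)  =[add_zero →]=  (((- (- b)) + 0) + 0)    ⊢ (- (((- (- b)) + 0) + 0))
(2) ((- (- b)) + 0)  =[add_zero →]=  (- (- b))    ⊢ (- ((- (- b)) + 0))
(3) (- (- b))  =[neg_neg →]=  b    ⊢ (- (b + 0))
(4) (b + 0)  =[add_zero →]=  b    ⊢ cost 2, within 2

(- b)   [cost 2]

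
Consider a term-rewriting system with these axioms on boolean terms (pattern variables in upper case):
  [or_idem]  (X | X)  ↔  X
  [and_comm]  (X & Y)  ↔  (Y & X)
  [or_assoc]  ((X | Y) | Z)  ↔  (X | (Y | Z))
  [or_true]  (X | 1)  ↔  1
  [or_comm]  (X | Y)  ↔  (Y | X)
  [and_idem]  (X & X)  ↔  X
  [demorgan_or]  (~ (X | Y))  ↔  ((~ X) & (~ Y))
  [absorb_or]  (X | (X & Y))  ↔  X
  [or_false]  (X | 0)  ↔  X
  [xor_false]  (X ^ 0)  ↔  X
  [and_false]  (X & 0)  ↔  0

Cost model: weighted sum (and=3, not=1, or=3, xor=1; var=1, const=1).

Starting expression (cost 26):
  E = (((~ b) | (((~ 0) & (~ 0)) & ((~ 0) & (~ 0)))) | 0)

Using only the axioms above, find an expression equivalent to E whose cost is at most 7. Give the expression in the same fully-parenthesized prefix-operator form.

1. [and_idem →] (((~ 0) & (~ 0)) & ((~ 0) & (~ 0)))  →  ((~ 0) & (~ 0));  E = (((~ b) | ((~ 0) & (~ 0))) | 0)
2. [or_false →] (((~ b) | ((~ 0) & (~ 0))) | 0)  →  ((~ b) | ((~ 0) & (~ 0)))
3. [and_idem →] ((~ 0) & (~ 0))  →  (~ 0);  cost 7 ≤ 7, done

((~ b) | (~ 0))   [cost 7]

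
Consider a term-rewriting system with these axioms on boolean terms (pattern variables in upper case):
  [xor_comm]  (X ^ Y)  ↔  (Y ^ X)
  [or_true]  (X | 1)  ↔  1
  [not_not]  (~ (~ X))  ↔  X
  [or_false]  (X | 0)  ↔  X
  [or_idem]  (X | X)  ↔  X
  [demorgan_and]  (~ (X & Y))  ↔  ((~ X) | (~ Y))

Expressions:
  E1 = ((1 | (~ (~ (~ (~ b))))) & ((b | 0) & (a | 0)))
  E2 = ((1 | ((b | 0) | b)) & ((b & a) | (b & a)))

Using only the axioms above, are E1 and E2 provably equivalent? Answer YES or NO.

YES

step 1: not_not (→) rewrites (~ (~ (~ (~ b)))) into (~ (~ b)), now ((1 | (~ (~ b))) & ((b | 0) & (a | 0)))
step 2: or_false (→) rewrites (a | 0) into a, now ((1 | (~ (~ b))) & ((b | 0) & a))
step 3: or_false (→) rewrites (b | 0) into b, now ((1 | (~ (~ b))) & (b & a))
step 4: not_not (→) rewrites (~ (~ b)) into b, now ((1 | b) & (b & a))
step 5: or_idem (←) rewrites b into (b | b), now ((1 | (b | b)) & (b & a))
step 6: or_false (←) rewrites b into (b | 0), now ((1 | ((b | 0) | b)) & (b & a))
step 7: or_idem (←) rewrites (b & a) into ((b & a) | (b & a)), which is E2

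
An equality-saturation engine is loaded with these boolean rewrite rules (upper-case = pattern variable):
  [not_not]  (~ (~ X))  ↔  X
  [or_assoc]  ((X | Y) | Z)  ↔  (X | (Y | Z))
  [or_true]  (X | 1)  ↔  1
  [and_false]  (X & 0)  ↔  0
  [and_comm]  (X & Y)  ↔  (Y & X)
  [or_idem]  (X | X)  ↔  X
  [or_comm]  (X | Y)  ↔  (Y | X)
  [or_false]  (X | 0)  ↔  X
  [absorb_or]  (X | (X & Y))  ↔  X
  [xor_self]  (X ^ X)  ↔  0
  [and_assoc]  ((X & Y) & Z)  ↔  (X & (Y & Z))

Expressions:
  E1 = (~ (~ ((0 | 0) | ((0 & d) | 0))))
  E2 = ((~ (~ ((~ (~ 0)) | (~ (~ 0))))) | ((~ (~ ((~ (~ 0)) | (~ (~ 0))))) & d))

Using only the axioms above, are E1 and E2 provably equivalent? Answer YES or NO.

YES

1. [or_false →] ((0 & d) | 0)  →  (0 & d);  E1 = (~ (~ ((0 | 0) | (0 & d))))
2. [or_idem →] (0 | 0)  →  0;  E1 = (~ (~ (0 | (0 & d))))
3. [absorb_or →] (0 | (0 & d))  →  0;  E1 = (~ (~ 0))
4. [or_idem ←] (~ (~ 0))  →  ((~ (~ 0)) | (~ (~ 0)))
5. [not_not ←] ((~ (~ 0)) | (~ (~ 0)))  →  (~ (~ ((~ (~ 0)) | (~ (~ 0)))))
6. [absorb_or ←] (~ (~ ((~ (~ 0)) | (~ (~ 0)))))  →  ((~ (~ ((~ (~ 0)) | (~ (~ 0))))) | ((~ (~ ((~ (~ 0)) | (~ (~ 0))))) & d));  this is E2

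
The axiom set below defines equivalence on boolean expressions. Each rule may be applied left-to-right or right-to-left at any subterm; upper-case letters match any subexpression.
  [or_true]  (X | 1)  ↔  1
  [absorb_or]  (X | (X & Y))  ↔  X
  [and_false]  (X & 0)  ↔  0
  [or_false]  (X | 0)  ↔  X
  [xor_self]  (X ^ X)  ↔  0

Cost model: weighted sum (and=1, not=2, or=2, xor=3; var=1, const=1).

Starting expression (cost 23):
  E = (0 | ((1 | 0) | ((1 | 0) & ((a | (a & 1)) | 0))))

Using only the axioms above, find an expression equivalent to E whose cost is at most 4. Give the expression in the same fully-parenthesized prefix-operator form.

(0 | 1)   [cost 4]

step 1: absorb_or (→) rewrites (a | (a & 1)) into a, now (0 | ((1 | 0) | ((1 | 0) & (a | 0))))
step 2: or_false (→) rewrites (a | 0) into a, now (0 | ((1 | 0) | ((1 | 0) & a)))
step 3: absorb_or (→) rewrites ((1 | 0) | ((1 | 0) & a)) into (1 | 0), now (0 | (1 | 0))
step 4: or_false (→) rewrites (1 | 0) into 1, reaching cost 4 (bound 4)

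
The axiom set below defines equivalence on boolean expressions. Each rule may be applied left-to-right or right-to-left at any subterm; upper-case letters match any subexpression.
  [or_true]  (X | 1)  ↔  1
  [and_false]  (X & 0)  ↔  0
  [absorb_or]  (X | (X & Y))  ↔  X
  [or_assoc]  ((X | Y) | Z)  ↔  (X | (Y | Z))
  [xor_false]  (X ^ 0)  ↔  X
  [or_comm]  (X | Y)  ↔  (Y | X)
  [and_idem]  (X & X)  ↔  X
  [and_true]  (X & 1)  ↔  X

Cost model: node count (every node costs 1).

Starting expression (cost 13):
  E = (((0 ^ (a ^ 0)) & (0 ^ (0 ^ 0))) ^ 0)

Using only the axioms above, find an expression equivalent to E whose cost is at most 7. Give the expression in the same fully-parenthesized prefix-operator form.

step 1: xor_false (→) rewrites (((0 ^ (a ^ 0)) & (0 ^ (0 ^ 0))) ^ 0) into ((0 ^ (a ^ 0)) & (0 ^ (0 ^ 0)))
step 2: xor_false (→) rewrites (a ^ 0) into a, now ((0 ^ a) & (0 ^ (0 ^ 0)))
step 3: xor_false (→) rewrites (0 ^ 0) into 0, reaching cost 7 (bound 7)

((0 ^ a) & (0 ^ 0))   [cost 7]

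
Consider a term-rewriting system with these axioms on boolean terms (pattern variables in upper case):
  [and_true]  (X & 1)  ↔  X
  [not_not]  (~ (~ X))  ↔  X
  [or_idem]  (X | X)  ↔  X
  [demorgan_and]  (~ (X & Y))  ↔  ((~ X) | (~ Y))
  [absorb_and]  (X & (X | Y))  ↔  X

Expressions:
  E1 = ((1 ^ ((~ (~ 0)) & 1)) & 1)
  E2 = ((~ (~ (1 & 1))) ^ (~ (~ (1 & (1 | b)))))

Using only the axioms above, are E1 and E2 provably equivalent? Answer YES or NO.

The axioms are sound identities: if E1 ↔* E2 then E1 and E2 evaluate identically under any assignment.
Under b=0: E1 evaluates to 1, E2 to 0. Distinct ⇒ no rewrite sequence connects them.

NO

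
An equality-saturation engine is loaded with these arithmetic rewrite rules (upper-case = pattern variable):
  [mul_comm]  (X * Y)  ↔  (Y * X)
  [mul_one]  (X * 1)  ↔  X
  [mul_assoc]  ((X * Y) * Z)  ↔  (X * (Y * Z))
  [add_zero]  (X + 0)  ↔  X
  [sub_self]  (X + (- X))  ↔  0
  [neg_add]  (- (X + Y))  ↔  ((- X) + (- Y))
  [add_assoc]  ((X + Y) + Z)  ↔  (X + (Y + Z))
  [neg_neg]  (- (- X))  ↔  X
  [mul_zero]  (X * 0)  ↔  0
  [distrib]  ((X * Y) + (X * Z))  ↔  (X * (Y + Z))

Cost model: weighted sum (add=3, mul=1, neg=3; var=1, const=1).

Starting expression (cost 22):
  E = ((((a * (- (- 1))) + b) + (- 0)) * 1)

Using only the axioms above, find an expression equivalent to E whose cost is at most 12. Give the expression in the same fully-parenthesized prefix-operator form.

step 1: neg_neg (→) rewrites (- (- 1)) into 1, now ((((a * 1) + b) + (- 0)) * 1)
step 2: mul_one (→) rewrites ((((a * 1) + b) + (- 0)) * 1) into (((a * 1) + b) + (- 0))
step 3: mul_one (→) rewrites (a * 1) into a, reaching cost 12 (bound 12)

((a + b) + (- 0))   [cost 12]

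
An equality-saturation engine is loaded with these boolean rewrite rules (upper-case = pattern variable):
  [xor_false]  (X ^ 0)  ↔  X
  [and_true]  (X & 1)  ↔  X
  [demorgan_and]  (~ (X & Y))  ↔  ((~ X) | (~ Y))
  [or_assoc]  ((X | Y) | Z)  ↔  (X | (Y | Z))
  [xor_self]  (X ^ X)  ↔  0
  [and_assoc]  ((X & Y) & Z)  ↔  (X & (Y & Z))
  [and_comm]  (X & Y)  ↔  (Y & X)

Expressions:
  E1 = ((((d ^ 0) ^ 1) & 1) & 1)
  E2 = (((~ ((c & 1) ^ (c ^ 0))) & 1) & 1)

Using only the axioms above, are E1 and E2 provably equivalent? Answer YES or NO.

All listed rules preserve value, hence provable equivalence implies equal values everywhere; look for a separating assignment.
c=0, d=1 gives E1 ↦ 0, E2 ↦ 1; values differ ⇒ not provably equivalent.

NO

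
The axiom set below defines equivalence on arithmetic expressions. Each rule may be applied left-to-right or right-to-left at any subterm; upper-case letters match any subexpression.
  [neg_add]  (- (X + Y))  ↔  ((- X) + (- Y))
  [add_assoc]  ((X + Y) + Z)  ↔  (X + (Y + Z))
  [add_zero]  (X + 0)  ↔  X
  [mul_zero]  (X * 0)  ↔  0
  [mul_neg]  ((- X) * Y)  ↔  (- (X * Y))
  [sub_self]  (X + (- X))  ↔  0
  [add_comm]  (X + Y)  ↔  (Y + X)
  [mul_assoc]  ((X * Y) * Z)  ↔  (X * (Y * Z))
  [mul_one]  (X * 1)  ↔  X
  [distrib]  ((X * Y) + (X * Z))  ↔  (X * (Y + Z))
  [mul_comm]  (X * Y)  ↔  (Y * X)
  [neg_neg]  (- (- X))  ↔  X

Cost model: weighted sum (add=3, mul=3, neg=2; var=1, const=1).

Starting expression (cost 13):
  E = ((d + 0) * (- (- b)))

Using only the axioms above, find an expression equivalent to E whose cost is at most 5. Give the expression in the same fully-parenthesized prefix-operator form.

1. [mul_comm →] ((d + 0) * (- (- b)))  →  ((- (- b)) * (d + 0))
2. [add_zero →] (d + 0)  →  d;  E = ((- (- b)) * d)
3. [neg_neg →] (- (- b))  →  b;  cost 5 ≤ 5, done

(b * d)   [cost 5]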